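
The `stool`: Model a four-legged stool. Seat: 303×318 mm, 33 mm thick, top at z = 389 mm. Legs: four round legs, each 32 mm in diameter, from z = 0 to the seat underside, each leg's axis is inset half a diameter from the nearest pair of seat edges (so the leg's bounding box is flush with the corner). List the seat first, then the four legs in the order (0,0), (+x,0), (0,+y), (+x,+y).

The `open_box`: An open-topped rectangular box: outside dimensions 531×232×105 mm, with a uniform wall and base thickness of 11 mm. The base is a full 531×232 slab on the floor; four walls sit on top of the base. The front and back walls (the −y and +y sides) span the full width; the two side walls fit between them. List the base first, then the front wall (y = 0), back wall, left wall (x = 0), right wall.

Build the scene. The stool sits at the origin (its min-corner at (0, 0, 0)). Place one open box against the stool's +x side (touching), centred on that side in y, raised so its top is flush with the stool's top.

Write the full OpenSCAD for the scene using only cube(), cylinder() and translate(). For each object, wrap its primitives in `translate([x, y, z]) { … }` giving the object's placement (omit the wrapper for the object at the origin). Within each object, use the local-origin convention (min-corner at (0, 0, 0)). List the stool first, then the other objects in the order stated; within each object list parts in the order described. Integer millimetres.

translate([0, 0, 356]) cube([303, 318, 33]);
translate([16, 16, 0]) cylinder(h = 356, r = 16);
translate([287, 16, 0]) cylinder(h = 356, r = 16);
translate([16, 302, 0]) cylinder(h = 356, r = 16);
translate([287, 302, 0]) cylinder(h = 356, r = 16);
translate([303, 43, 284]) {
  cube([531, 232, 11]);
  translate([0, 0, 11]) cube([531, 11, 94]);
  translate([0, 221, 11]) cube([531, 11, 94]);
  translate([0, 11, 11]) cube([11, 210, 94]);
  translate([520, 11, 11]) cube([11, 210, 94]);
}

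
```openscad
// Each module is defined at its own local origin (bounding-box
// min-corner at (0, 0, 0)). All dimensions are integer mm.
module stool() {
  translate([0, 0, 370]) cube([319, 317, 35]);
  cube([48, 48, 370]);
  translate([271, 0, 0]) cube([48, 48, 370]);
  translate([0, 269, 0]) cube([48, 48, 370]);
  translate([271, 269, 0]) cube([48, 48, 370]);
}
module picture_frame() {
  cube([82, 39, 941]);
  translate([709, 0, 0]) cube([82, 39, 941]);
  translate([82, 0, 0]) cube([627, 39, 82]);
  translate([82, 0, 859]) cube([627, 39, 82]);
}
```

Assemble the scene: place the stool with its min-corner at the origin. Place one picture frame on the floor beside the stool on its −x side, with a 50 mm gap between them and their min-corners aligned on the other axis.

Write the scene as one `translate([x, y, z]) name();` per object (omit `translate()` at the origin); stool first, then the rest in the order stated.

stool();
translate([-841, 0, 0]) picture_frame();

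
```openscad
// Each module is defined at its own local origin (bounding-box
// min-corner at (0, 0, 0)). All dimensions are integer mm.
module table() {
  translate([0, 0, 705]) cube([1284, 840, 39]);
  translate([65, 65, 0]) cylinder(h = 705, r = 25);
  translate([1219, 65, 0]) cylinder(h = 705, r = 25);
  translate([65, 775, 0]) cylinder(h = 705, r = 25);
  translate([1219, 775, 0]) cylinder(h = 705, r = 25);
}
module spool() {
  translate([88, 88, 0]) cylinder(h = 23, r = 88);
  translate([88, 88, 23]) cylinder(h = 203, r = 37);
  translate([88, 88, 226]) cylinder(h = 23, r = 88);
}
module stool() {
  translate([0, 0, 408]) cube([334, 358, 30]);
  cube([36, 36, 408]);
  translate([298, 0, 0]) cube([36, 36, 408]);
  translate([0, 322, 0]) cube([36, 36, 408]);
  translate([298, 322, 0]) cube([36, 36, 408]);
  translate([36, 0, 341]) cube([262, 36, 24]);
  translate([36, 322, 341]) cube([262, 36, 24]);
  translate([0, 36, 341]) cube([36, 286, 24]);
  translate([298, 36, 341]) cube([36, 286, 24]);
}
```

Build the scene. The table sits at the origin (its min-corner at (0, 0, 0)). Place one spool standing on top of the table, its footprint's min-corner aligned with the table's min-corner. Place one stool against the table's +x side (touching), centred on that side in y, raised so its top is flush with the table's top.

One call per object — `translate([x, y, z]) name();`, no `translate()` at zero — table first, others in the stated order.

table();
translate([0, 0, 744]) spool();
translate([1284, 241, 306]) stool();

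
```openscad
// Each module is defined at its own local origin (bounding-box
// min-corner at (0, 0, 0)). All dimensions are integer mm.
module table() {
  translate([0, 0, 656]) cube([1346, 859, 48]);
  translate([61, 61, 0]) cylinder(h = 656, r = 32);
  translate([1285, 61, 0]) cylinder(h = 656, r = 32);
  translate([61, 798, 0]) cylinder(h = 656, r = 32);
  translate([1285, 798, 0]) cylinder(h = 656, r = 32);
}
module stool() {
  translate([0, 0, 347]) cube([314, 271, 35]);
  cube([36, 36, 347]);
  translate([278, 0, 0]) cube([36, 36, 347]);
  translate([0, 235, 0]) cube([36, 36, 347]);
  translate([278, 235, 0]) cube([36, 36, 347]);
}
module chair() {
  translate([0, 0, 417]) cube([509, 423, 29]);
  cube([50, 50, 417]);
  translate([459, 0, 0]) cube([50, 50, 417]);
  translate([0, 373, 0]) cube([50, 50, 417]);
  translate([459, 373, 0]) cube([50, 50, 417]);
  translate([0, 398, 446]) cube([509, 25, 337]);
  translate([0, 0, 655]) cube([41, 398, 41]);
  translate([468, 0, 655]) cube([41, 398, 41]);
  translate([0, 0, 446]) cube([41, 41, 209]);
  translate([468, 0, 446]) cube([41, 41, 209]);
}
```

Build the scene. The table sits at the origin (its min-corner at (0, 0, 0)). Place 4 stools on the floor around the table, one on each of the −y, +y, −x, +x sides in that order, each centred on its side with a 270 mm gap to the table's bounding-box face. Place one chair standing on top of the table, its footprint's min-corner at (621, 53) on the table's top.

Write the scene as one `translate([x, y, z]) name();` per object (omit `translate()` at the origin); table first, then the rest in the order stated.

table();
translate([516, -541, 0]) stool();
translate([516, 1129, 0]) stool();
translate([-584, 294, 0]) stool();
translate([1616, 294, 0]) stool();
translate([621, 53, 704]) chair();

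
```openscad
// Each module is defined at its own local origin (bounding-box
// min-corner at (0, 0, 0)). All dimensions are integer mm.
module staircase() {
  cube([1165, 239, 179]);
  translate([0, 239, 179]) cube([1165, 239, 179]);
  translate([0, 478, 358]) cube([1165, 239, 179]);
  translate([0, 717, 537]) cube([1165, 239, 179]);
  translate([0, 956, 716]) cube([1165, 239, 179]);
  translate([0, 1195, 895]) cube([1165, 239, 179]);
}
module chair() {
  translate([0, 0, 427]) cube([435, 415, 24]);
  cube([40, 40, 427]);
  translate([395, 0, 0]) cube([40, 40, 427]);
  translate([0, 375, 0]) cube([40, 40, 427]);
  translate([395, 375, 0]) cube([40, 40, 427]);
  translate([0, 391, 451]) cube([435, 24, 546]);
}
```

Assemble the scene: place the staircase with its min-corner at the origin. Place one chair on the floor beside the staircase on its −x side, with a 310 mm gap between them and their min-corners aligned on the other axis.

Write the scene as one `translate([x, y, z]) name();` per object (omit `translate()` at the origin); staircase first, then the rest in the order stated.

staircase();
translate([-745, 0, 0]) chair();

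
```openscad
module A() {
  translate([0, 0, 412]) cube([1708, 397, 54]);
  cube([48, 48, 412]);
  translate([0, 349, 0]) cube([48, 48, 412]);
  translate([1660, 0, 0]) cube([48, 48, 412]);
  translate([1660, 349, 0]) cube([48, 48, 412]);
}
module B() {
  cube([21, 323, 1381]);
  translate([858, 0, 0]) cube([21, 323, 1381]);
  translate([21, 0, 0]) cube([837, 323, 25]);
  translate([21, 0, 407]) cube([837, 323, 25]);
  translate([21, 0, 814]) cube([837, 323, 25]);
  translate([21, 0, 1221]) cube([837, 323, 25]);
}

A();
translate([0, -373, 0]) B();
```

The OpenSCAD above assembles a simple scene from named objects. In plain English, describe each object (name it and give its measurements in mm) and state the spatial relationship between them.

A is a bench: a 1708×397 mm seat slab, 54 mm thick, top at z = 466 mm, on four 48×48 mm square legs flush with the seat corners and standing on z = 0.

B is an open bookshelf. Two side panels, each 21 mm thick, 323 mm deep and 1381 mm tall, stand 879 mm apart (outside-to-outside). Between them sit 4 shelves, each 25 mm thick and 323 mm deep, spanning the full gap between the sides. The bottom shelf rests on the floor (its underside at z = 0) and the clear gap between one shelf's top and the next shelf's underside is 382 mm.

The bookshelf is on the floor beside the bench on its −y side.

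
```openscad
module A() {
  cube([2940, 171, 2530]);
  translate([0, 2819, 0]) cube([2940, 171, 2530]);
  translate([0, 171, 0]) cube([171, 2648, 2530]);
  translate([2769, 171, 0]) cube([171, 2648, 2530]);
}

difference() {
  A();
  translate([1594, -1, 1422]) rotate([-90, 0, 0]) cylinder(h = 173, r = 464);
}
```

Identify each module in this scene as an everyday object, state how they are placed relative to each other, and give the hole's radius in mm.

A is a house frame. The house frame has a circular hole through its front wall. The hole's radius is 464 mm.

The subtracted cylinder has r = 464 mm.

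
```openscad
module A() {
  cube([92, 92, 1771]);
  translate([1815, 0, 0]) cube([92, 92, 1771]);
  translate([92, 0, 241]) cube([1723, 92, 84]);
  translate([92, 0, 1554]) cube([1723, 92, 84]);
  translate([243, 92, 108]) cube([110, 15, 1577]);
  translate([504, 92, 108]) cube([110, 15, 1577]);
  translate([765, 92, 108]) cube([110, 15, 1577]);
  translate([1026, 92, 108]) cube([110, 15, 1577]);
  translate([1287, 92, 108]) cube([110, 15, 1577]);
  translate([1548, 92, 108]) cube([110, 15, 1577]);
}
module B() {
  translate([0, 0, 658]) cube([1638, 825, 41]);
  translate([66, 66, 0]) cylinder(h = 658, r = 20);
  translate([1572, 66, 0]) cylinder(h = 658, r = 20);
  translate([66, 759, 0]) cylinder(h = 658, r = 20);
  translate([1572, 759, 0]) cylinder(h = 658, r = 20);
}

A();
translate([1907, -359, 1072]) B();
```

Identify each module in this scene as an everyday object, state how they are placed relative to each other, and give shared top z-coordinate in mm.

A is a fence section. B is a table. The table is beside the fence section with their tops flush at z = 1771. The shared top z-coordinate is 1771 mm.

Both tops at z = 1771 mm.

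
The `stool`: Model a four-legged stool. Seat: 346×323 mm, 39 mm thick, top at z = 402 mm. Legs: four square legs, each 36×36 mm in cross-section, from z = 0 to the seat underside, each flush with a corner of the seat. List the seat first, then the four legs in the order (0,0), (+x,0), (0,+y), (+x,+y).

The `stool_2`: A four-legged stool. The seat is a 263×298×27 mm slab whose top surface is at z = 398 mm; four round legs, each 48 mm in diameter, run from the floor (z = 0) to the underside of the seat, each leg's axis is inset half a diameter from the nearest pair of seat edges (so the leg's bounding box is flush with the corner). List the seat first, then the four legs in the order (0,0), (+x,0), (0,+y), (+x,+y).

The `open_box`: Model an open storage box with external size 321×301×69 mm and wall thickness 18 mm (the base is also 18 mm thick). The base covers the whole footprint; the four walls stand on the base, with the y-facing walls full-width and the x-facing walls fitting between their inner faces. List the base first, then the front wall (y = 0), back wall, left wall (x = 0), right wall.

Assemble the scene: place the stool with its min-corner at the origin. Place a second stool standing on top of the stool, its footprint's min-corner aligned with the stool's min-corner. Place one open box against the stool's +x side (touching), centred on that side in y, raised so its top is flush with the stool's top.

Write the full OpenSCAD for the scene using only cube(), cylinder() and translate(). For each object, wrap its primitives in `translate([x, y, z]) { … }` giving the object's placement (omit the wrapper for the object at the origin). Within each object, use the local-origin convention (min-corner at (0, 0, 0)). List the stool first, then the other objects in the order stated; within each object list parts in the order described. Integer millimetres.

translate([0, 0, 363]) cube([346, 323, 39]);
cube([36, 36, 363]);
translate([310, 0, 0]) cube([36, 36, 363]);
translate([0, 287, 0]) cube([36, 36, 363]);
translate([310, 287, 0]) cube([36, 36, 363]);
translate([0, 0, 402]) {
  translate([0, 0, 371]) cube([263, 298, 27]);
  translate([24, 24, 0]) cylinder(h = 371, r = 24);
  translate([239, 24, 0]) cylinder(h = 371, r = 24);
  translate([24, 274, 0]) cylinder(h = 371, r = 24);
  translate([239, 274, 0]) cylinder(h = 371, r = 24);
}
translate([346, 11, 333]) {
  cube([321, 301, 18]);
  translate([0, 0, 18]) cube([321, 18, 51]);
  translate([0, 283, 18]) cube([321, 18, 51]);
  translate([0, 18, 18]) cube([18, 265, 51]);
  translate([303, 18, 18]) cube([18, 265, 51]);
}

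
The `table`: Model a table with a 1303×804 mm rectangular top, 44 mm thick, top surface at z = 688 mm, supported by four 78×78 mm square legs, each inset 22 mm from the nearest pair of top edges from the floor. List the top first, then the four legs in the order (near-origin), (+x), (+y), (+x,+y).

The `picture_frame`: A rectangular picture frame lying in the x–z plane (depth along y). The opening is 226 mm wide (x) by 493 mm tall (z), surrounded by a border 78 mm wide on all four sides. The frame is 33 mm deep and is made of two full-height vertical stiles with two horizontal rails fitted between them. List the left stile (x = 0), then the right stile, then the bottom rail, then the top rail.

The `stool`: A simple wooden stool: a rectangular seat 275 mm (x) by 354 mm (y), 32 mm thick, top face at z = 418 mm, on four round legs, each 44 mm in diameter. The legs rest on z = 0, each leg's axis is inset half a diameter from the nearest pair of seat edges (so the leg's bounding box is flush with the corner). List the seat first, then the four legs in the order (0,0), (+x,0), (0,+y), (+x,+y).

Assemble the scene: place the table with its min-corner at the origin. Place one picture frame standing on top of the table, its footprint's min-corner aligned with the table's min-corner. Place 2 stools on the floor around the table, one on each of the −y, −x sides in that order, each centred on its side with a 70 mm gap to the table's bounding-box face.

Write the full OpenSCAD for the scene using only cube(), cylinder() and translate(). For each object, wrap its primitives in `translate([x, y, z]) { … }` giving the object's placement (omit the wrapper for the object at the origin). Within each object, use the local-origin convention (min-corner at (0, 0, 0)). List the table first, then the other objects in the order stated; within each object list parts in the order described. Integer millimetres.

translate([0, 0, 644]) cube([1303, 804, 44]);
translate([22, 22, 0]) cube([78, 78, 644]);
translate([1203, 22, 0]) cube([78, 78, 644]);
translate([22, 704, 0]) cube([78, 78, 644]);
translate([1203, 704, 0]) cube([78, 78, 644]);
translate([0, 0, 688]) {
  cube([78, 33, 649]);
  translate([304, 0, 0]) cube([78, 33, 649]);
  translate([78, 0, 0]) cube([226, 33, 78]);
  translate([78, 0, 571]) cube([226, 33, 78]);
}
translate([514, -424, 0]) {
  translate([0, 0, 386]) cube([275, 354, 32]);
  translate([22, 22, 0]) cylinder(h = 386, r = 22);
  translate([253, 22, 0]) cylinder(h = 386, r = 22);
  translate([22, 332, 0]) cylinder(h = 386, r = 22);
  translate([253, 332, 0]) cylinder(h = 386, r = 22);
}
translate([-345, 225, 0]) {
  translate([0, 0, 386]) cube([275, 354, 32]);
  translate([22, 22, 0]) cylinder(h = 386, r = 22);
  translate([253, 22, 0]) cylinder(h = 386, r = 22);
  translate([22, 332, 0]) cylinder(h = 386, r = 22);
  translate([253, 332, 0]) cylinder(h = 386, r = 22);
}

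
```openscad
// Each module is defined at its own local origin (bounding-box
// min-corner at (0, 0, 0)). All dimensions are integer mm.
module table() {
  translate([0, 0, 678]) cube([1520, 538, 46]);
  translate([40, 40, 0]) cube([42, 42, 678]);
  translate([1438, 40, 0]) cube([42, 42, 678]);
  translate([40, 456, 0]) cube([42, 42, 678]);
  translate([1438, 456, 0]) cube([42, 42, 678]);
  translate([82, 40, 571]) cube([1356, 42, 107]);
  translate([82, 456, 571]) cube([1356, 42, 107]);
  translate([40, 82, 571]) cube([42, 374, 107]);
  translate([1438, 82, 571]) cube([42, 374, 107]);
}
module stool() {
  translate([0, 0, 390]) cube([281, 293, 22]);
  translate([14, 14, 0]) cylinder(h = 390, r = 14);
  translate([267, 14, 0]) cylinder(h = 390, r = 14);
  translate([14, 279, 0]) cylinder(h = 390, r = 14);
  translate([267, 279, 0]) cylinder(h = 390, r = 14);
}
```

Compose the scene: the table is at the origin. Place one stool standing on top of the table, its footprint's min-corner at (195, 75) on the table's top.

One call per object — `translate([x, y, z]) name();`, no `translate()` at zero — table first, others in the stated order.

table();
translate([195, 75, 724]) stool();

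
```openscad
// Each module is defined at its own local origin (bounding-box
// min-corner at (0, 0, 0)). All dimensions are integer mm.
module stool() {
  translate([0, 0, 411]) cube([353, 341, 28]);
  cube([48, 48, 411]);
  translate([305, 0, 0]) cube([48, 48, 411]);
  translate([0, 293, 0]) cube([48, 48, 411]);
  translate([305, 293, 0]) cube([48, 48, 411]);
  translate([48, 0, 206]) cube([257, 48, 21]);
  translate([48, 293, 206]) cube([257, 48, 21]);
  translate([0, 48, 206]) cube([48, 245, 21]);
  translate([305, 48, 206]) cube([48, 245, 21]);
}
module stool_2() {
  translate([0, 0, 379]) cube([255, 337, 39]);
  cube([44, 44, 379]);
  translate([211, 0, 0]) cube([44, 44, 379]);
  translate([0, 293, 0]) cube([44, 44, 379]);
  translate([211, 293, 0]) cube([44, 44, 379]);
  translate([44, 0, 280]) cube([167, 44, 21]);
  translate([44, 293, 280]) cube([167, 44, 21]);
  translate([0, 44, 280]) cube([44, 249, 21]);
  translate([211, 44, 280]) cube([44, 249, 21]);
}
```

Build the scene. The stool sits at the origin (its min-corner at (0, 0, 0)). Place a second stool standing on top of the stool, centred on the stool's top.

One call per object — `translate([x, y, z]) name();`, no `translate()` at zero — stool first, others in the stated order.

stool();
translate([49, 2, 439]) stool_2();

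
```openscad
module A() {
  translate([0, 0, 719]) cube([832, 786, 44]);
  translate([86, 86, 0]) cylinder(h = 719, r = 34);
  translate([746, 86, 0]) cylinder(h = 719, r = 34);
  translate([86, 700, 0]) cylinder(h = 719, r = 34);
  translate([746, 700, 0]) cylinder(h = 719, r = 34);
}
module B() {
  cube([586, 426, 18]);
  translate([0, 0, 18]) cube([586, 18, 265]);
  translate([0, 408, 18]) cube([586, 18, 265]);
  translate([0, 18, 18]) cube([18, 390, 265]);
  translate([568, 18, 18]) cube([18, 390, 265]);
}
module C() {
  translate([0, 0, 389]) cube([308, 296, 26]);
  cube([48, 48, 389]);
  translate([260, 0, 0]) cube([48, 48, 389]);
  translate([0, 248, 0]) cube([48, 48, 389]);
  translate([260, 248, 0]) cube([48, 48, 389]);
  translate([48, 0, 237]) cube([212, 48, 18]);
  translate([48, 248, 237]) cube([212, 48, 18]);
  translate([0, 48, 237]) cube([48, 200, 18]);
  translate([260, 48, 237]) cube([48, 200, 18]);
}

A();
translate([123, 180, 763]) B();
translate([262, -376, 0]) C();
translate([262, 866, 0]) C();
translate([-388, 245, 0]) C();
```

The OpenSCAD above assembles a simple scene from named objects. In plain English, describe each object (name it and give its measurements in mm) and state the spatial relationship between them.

A is a rectangular dining table. The top is 832×786×44 mm with its upper surface at z = 763 mm. It stands on four round legs of 68 mm diameter, each leg's bounding box inset 52 mm from the nearest pair of top edges, running from the floor to the underside of the top.

B is an open storage box with external size 586×426×283 mm and wall thickness 18 mm (the base is also 18 mm thick). The base covers the whole footprint; the four walls stand on the base, with the y-facing walls full-width and the x-facing walls fitting between their inner faces.

C is a four-legged stool. The seat is 308×296 mm, 26 mm thick, top at z = 415 mm. It stands on four square legs, each 48×48 mm in cross-section, from z = 0 to the seat underside, each flush with a corner of the seat. Four stretchers, 48 mm wide and 18 mm tall, connect adjacent legs with their undersides at z = 237 mm, each running between the inner faces of the legs it joins and aligned with the legs' outer faces on the other axis.

The open box is on top of the table, centred. Three stools sit around the table at the −y, +y, −x sides.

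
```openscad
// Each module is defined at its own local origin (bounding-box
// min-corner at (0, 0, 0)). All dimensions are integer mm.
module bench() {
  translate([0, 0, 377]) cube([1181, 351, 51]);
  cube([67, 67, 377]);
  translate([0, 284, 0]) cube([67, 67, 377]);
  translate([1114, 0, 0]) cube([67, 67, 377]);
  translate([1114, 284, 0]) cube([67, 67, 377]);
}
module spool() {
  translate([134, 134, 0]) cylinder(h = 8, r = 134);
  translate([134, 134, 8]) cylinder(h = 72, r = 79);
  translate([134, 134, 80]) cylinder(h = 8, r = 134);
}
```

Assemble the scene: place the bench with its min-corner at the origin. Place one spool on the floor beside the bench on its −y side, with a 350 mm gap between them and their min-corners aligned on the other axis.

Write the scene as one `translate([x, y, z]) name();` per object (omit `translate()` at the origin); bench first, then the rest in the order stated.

bench();
translate([0, -618, 0]) spool();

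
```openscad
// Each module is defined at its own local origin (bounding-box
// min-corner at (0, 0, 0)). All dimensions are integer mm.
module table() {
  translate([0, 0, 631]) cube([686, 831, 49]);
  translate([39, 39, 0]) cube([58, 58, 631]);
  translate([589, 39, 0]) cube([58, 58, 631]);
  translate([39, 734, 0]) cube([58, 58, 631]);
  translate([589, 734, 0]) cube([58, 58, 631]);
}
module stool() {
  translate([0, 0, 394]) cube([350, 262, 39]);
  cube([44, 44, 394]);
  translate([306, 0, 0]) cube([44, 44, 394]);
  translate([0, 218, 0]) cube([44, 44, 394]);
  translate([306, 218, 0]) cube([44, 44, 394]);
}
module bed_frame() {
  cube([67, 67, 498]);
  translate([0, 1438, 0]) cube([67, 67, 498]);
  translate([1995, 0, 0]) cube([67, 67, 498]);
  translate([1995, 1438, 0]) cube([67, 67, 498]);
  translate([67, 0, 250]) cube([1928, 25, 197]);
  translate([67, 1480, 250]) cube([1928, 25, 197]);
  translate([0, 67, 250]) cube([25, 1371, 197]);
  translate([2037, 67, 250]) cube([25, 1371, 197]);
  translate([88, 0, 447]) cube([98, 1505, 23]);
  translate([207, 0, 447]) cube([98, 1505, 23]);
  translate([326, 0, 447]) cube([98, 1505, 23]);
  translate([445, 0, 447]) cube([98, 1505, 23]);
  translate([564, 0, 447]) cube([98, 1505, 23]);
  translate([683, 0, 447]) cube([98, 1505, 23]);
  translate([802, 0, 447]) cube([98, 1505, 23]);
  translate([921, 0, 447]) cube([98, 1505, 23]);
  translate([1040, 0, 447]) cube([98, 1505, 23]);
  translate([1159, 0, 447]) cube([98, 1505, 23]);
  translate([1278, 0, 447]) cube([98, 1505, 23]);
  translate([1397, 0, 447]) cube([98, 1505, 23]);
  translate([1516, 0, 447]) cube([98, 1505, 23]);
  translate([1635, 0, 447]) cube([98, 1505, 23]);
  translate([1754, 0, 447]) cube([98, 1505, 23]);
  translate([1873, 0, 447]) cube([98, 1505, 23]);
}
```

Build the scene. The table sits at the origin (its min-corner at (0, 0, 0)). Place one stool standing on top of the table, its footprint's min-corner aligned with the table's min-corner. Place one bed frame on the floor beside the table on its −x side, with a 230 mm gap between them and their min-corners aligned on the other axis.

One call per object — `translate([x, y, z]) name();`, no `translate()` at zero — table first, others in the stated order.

table();
translate([0, 0, 680]) stool();
translate([-2292, 0, 0]) bed_frame();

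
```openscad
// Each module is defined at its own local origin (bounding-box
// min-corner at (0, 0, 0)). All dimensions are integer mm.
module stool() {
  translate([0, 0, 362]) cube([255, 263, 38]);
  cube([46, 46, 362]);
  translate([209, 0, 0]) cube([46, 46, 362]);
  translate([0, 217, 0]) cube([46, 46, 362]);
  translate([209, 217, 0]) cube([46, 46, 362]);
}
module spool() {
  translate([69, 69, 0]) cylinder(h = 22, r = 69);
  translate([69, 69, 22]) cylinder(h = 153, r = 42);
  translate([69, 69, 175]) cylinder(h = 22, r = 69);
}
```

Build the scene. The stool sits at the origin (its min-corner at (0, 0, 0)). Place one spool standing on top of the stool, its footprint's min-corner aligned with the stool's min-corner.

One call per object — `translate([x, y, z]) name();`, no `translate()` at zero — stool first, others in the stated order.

stool();
translate([0, 0, 400]) spool();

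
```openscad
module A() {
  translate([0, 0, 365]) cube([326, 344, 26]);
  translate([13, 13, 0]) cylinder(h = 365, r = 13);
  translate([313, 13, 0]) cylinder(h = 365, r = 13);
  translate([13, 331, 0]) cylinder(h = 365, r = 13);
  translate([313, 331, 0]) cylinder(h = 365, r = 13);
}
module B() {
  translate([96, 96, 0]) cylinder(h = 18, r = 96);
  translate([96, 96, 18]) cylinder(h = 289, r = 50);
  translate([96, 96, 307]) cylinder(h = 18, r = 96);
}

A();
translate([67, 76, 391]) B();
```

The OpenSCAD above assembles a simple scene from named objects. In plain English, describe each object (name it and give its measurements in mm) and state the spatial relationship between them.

A is a simple wooden stool: a rectangular seat 326 mm (x) by 344 mm (y), 26 mm thick, top face at z = 391 mm, on four round legs, each 26 mm in diameter. The legs rest on z = 0, each leg's axis is inset half a diameter from the nearest pair of seat edges (so the leg's bounding box is flush with the corner).

B is a spool: two coaxial disc flanges of radius 96 mm and thickness 18 mm, joined by a core cylinder of radius 50 mm and height 289 mm. The lower flange rests on z = 0 and the three cylinders share a vertical axis.

The spool is on top of the stool, centred.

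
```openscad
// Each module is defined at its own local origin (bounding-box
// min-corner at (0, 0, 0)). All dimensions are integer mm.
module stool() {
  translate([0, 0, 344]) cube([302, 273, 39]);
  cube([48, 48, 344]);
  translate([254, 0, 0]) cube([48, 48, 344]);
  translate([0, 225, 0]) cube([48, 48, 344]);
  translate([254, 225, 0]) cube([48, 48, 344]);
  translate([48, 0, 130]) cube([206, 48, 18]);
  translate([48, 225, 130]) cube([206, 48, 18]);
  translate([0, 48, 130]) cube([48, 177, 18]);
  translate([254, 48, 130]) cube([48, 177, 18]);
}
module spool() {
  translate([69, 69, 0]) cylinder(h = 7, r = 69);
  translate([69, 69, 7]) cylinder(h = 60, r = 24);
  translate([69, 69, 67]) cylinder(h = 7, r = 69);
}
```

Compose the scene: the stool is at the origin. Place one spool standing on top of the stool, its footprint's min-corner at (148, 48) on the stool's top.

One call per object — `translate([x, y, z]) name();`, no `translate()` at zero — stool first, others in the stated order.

stool();
translate([148, 48, 383]) spool();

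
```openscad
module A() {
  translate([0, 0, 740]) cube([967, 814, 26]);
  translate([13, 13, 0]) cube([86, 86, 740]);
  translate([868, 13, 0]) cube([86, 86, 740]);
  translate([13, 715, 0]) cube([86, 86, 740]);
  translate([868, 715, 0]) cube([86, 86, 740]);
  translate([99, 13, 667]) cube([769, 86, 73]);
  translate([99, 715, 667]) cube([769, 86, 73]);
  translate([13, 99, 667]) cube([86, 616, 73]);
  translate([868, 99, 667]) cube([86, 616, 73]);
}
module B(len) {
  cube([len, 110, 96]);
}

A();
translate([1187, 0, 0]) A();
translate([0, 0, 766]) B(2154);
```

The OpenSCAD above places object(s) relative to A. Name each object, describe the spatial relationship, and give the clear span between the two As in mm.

Second table starts at x = 1187; first ends at x = 967; clear span = 1187 − 967 = 220 mm.

A is a table. B is a beam. A beam spans the tops of two tables. The clear span between the two tables is 220 mm.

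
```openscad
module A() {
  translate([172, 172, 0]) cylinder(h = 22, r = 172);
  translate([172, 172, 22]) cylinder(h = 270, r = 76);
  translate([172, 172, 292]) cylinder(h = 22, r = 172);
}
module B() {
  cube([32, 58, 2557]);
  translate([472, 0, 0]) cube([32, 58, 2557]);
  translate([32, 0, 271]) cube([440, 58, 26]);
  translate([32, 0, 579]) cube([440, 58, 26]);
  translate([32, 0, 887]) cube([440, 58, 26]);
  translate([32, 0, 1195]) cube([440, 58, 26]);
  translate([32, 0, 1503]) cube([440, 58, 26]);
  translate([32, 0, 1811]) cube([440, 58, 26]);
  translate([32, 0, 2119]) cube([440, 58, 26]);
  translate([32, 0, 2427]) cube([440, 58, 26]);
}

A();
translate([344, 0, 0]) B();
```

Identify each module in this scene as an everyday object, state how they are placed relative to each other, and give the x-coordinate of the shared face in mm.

The spool's +x face and the ladder's −x face are both at x = 344 mm.

A is a spool. B is a ladder. The ladder is against the spool's +x side, with their −y faces flush. The x-coordinate of the shared face is 344 mm.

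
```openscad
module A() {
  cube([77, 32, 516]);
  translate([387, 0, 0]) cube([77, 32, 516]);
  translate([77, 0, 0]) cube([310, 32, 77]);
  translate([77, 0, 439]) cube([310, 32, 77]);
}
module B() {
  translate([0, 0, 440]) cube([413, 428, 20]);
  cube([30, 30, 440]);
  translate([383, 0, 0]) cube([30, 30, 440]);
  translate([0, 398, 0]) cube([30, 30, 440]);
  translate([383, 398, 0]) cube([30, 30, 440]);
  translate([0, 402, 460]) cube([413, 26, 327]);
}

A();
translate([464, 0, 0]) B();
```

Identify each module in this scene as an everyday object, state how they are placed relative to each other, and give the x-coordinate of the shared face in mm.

The picture frame's +x face and the chair's −x face are both at x = 464 mm.

A is a picture frame. B is a chair. The chair is against the picture frame's +x side, with their −y faces flush. The x-coordinate of the shared face is 464 mm.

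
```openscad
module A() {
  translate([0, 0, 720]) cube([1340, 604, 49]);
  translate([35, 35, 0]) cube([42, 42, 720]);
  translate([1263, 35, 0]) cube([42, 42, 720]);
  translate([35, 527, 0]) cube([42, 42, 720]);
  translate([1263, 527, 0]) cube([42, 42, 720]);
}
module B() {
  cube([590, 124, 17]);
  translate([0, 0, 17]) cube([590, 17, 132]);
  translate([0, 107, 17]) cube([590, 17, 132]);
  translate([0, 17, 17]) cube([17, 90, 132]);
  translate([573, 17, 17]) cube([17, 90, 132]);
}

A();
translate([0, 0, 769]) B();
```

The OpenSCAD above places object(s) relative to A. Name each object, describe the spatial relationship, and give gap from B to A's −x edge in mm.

A is a table. B is an open box. The open box is on top of the table. The gap from the open box to the table's −x edge is 0 mm.

The open box's min-x is at 0; the table's min-x is 0; gap = 0 mm.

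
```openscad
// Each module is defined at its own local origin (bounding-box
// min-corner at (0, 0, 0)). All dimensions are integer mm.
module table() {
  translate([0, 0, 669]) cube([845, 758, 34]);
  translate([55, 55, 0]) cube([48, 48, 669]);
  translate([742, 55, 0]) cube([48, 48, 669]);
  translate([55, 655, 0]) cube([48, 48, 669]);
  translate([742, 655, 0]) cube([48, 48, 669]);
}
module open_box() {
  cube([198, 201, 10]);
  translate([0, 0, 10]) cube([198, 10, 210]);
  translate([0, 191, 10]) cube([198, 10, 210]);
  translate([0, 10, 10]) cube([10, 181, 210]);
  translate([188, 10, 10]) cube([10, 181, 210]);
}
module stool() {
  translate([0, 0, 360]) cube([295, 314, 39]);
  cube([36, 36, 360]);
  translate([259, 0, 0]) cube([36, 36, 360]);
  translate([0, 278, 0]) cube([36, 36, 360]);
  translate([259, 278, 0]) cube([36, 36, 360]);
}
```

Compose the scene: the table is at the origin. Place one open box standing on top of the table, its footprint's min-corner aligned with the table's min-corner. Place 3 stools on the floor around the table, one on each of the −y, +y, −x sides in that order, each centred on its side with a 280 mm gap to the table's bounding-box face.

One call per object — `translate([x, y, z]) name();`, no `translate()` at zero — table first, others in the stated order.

table();
translate([0, 0, 703]) open_box();
translate([275, -594, 0]) stool();
translate([275, 1038, 0]) stool();
translate([-575, 222, 0]) stool();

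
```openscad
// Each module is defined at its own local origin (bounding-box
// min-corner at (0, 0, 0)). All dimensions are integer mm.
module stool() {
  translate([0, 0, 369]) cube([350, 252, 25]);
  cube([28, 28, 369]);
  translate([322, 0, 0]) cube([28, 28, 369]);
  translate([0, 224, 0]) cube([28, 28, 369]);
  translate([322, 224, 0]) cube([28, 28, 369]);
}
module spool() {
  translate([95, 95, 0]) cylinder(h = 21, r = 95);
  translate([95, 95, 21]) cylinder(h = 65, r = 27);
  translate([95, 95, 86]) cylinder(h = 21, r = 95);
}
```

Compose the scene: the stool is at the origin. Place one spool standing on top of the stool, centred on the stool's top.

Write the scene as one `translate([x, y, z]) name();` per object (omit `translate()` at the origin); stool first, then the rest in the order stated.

stool();
translate([80, 31, 394]) spool();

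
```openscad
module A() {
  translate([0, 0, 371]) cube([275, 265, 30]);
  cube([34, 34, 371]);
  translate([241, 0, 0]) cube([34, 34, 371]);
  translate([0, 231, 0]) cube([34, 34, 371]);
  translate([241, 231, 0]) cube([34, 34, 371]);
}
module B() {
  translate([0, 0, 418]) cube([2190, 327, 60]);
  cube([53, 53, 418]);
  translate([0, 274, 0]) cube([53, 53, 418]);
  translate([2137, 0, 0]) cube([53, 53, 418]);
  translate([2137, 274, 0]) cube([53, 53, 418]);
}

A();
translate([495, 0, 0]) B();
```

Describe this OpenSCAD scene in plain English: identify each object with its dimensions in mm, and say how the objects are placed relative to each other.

A is a four-legged stool. The seat is 275×265 mm, 30 mm thick, top at z = 401 mm. It stands on four square legs, each 34×34 mm in cross-section, from z = 0 to the seat underside, each flush with a corner of the seat.

B is a bench: a 2190×327 mm seat slab, 60 mm thick, top at z = 478 mm, on four 53×53 mm square legs flush with the seat corners and standing on z = 0.

The bench is on the floor beside the stool on its +x side.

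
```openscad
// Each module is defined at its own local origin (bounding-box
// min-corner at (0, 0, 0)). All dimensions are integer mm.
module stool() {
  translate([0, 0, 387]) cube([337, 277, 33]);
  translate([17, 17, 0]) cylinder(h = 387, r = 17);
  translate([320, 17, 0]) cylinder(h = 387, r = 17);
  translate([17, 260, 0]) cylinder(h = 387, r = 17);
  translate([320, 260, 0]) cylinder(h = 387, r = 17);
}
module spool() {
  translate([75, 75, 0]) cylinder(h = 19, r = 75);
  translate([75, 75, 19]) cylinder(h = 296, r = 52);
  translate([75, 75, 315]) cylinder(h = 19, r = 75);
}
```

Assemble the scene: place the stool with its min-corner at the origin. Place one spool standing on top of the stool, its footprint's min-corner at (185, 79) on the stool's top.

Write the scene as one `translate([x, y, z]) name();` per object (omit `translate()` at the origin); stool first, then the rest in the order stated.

stool();
translate([185, 79, 420]) spool();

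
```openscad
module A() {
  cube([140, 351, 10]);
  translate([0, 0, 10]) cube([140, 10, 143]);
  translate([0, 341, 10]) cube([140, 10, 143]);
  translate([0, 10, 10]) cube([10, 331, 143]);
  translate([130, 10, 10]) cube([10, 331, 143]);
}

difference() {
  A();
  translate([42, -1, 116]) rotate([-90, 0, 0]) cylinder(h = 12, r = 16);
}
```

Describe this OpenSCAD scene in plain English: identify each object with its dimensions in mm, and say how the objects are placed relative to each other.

A is an open storage box with external size 140×351×153 mm and wall thickness 10 mm (the base is also 10 mm thick). The base covers the whole footprint; the four walls stand on the base, with the y-facing walls full-width and the x-facing walls fitting between their inner faces.

The open box has a circular hole of radius 16 mm through its front wall, centred at (x = 42, z = 116).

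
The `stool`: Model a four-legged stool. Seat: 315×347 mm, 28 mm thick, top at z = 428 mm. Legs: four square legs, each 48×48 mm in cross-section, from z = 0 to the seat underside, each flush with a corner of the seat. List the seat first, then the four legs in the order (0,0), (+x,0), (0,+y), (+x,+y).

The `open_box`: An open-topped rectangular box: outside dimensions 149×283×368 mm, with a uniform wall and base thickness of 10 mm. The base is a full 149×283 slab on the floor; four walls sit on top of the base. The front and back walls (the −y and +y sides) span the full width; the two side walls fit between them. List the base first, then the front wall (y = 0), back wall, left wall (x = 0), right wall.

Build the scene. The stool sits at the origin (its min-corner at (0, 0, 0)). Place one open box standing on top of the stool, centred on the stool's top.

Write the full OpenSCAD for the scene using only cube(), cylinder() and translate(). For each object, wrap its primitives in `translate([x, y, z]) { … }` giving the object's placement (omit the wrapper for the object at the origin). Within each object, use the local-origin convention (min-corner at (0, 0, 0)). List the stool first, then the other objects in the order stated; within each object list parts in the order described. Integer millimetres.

translate([0, 0, 400]) cube([315, 347, 28]);
cube([48, 48, 400]);
translate([267, 0, 0]) cube([48, 48, 400]);
translate([0, 299, 0]) cube([48, 48, 400]);
translate([267, 299, 0]) cube([48, 48, 400]);
translate([83, 32, 428]) {
  cube([149, 283, 10]);
  translate([0, 0, 10]) cube([149, 10, 358]);
  translate([0, 273, 10]) cube([149, 10, 358]);
  translate([0, 10, 10]) cube([10, 263, 358]);
  translate([139, 10, 10]) cube([10, 263, 358]);
}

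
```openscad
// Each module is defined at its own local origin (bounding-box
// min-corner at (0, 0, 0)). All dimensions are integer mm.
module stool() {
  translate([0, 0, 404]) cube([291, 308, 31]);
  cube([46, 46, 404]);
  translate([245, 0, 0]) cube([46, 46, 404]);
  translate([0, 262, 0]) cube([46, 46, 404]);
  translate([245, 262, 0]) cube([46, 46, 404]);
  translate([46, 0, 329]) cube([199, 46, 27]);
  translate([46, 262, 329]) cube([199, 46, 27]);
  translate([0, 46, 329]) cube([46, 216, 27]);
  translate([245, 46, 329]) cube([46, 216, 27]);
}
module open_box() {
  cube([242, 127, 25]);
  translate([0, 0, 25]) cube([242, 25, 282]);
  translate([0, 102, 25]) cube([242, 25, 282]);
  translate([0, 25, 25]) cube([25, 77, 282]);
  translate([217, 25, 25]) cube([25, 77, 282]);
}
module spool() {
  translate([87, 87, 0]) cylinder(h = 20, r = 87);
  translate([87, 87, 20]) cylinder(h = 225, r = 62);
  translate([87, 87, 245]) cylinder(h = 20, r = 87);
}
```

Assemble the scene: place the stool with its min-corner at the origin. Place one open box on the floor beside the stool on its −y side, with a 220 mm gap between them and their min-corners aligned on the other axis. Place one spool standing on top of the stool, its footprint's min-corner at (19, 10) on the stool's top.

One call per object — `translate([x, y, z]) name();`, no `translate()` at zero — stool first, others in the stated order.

stool();
translate([0, -347, 0]) open_box();
translate([19, 10, 435]) spool();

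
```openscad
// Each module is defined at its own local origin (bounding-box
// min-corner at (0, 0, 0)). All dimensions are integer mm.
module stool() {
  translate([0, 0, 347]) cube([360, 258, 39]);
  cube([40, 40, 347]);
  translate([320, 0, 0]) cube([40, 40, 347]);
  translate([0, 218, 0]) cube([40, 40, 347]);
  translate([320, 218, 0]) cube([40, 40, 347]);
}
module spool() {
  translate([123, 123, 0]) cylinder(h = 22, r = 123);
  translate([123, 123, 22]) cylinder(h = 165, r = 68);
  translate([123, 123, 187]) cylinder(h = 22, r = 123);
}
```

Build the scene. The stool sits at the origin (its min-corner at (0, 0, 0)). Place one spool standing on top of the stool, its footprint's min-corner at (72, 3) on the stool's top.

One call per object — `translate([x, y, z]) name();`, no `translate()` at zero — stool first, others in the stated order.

stool();
translate([72, 3, 386]) spool();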